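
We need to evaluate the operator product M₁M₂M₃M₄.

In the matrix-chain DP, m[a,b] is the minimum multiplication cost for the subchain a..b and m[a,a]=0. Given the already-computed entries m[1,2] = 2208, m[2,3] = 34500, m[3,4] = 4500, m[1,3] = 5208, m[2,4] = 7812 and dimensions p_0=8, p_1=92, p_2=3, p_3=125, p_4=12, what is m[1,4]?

m[1,4] = min over k∈[1,3] of m[1,k]+m[k+1,4]+p_{0}·p_k·p_{4}.
k=1: 0 + 7812 + 8·92·12 = 16644; k=2: 2208 + 4500 + 8·3·12 = 6996; k=3: 5208 + 0 + 8·125·12 = 17208.
Minimum: 6996 at k=2.

6996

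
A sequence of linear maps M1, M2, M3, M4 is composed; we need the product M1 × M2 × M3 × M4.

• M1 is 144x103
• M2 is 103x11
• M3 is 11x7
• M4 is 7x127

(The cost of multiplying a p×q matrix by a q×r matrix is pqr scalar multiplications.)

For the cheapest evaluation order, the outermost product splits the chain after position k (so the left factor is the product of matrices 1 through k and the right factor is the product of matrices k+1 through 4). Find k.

3

Adjacent pairs: M1M2 = 144·103·11 = 163152; M2M3 = 103·11·7 = 7931; M3M4 = 11·7·127 = 9779.
Length 3: M1..M3: k=1: 0+7931+144·103·7=111755; k=2: 163152+0+144·11·7=174240 → min 111755 | M2..M4: k=2: 0+9779+103·11·127=153670; k=3: 7931+0+103·7·127=99498 → min 99498.
Top-level splits: k=1: (M1..M1)·(M2..M4) → 0+99498+144·103·127 = 1983162; k=2: (M1..M2)·(M3..M4) → 163152+9779+144·11·127 = 374099; k=3: (M1..M3)·(M4..M4) → 111755+0+144·7·127 = 239771.
Best split is after M3, i.e. k = 3.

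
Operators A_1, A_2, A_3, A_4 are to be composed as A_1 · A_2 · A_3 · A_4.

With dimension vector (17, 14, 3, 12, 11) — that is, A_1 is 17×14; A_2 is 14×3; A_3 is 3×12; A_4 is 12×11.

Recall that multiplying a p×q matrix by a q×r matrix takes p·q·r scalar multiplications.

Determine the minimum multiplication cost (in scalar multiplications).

Adjacent pairs: A_1A_2 = 17·14·3 = 714; A_2A_3 = 14·3·12 = 504; A_3A_4 = 3·12·11 = 396.
Length 3: A_1..A_3: k=1: 0+504+17·14·12=3360; k=2: 714+0+17·3·12=1326 → min 1326 | A_2..A_4: k=2: 0+396+14·3·11=858; k=3: 504+0+14·12·11=2352 → min 858.
Length 4: A_1..A_4: k=1: 0+858+17·14·11=3476; k=2: 714+396+17·3·11=1671; k=3: 1326+0+17·12·11=3570 → min 1671.
Optimal order: ((A_1 · A_2) · (A_3 · A_4)) with cost 1671.

1671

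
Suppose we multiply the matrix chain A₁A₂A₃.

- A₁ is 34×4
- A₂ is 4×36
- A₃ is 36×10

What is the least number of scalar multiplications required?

2800

Order (A₁(A₂A₃)): (A₂A₃): 4×36 by 36×10 → 4×10, cost 4·36·10 = 1440; (A₁(A₂A₃)): 34×4 by 4×10 → 34×10, cost 34·4·10 = 1360; cumulative 2800. Total 2800.
Order ((A₁A₂)A₃): (A₁A₂): 34×4 by 4×36 → 34×36, cost 34·4·36 = 4896; ((A₁A₂)A₃): 34×36 by 36×10 → 34×10, cost 34·36·10 = 12240; cumulative 17136. Total 17136.
Minimum: 2800.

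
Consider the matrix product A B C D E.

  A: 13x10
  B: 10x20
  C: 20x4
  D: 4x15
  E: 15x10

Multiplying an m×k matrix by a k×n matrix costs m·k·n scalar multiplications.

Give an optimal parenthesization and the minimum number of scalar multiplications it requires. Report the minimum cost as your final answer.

Adjacent pairs: AB = 13·10·20 = 2600; BC = 10·20·4 = 800; CD = 20·4·15 = 1200; DE = 4·15·10 = 600.
Length 3: A..C: k=1: 0+800+13·10·4=1320; k=2: 2600+0+13·20·4=3640 → min 1320 | B..D: k=2: 0+1200+10·20·15=4200; k=3: 800+0+10·4·15=1400 → min 1400 | C..E: k=3: 0+600+20·4·10=1400; k=4: 1200+0+20·15·10=4200 → min 1400.
Length 4: A..D: k=1: 0+1400+13·10·15=3350; k=2: 2600+1200+13·20·15=7700; k=3: 1320+0+13·4·15=2100 → min 2100 | B..E: k=2: 0+1400+10·20·10=3400; k=3: 800+600+10·4·10=1800; k=4: 1400+0+10·15·10=2900 → min 1800.
Length 5: A..E: k=1: 0+1800+13·10·10=3100; k=2: 2600+1400+13·20·10=6600; k=3: 1320+600+13·4·10=2440; k=4: 2100+0+13·15·10=4050 → min 2440.
Optimal parenthesization: ((A (B C)) (D E)) with cost 2440.

2440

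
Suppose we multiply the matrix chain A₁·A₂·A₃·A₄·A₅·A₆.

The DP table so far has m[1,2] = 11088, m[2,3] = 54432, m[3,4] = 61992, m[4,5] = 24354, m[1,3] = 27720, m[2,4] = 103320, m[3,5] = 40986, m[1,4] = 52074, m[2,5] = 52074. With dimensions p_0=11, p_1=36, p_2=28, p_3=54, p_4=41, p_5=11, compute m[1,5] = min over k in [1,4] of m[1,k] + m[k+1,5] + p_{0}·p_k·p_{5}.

55462

m[1,5] = min over k∈[1,4] of m[1,k]+m[k+1,5]+p_{0}·p_k·p_{5}.
k=1: 0 + 52074 + 11·36·11 = 56430; k=2: 11088 + 40986 + 11·28·11 = 55462; k=3: 27720 + 24354 + 11·54·11 = 58608; k=4: 52074 + 0 + 11·41·11 = 57035.
Minimum: 55462 at k=2.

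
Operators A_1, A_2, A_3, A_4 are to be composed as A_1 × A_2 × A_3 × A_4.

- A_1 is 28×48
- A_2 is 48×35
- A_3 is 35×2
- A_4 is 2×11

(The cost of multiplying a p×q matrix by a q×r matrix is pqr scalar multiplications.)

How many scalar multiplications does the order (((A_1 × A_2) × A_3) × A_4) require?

49616

(A_1 × A_2): 28×48 by 48×35 → 28×35, cost 28·48·35 = 47040
((A_1 × A_2) × A_3): 28×35 by 35×2 → 28×2, cost 28·35·2 = 1960; cumulative 49000
(((A_1 × A_2) × A_3) × A_4): 28×2 by 2×11 → 28×11, cost 28·2·11 = 616; cumulative 49616
Total: 49616 scalar multiplications.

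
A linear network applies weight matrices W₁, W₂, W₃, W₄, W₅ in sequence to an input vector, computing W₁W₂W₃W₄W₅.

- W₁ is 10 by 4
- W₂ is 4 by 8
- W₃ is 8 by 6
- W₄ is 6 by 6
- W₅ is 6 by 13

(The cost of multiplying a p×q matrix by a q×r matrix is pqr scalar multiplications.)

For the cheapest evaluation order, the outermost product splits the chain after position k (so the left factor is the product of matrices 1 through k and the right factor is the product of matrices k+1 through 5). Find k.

1

Adjacent pairs: W₁W₂ = 10·4·8 = 320; W₂W₃ = 4·8·6 = 192; W₃W₄ = 8·6·6 = 288; W₄W₅ = 6·6·13 = 468.
Length 3: W₁..W₃: k=1: 0+192+10·4·6=432; k=2: 320+0+10·8·6=800 → min 432 | W₂..W₄: k=2: 0+288+4·8·6=480; k=3: 192+0+4·6·6=336 → min 336 | W₃..W₅: k=3: 0+468+8·6·13=1092; k=4: 288+0+8·6·13=912 → min 912.
Length 4: W₁..W₄: k=1: 0+336+10·4·6=576; k=2: 320+288+10·8·6=1088; k=3: 432+0+10·6·6=792 → min 576 | W₂..W₅: k=2: 0+912+4·8·13=1328; k=3: 192+468+4·6·13=972; k=4: 336+0+4·6·13=648 → min 648.
Top-level splits: k=1: (W₁..W₁)·(W₂..W₅) → 0+648+10·4·13 = 1168; k=2: (W₁..W₂)·(W₃..W₅) → 320+912+10·8·13 = 2272; k=3: (W₁..W₃)·(W₄..W₅) → 432+468+10·6·13 = 1680; k=4: (W₁..W₄)·(W₅..W₅) → 576+0+10·6·13 = 1356.
Best split is after W₁, i.e. k = 1.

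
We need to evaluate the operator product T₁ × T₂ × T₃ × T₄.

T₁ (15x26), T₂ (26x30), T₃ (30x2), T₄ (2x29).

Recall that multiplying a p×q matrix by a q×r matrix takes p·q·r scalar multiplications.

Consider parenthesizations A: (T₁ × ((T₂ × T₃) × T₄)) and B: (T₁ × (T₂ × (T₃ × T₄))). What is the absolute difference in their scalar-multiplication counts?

Order A = (T₁ × ((T₂ × T₃) × T₄)): (T₂ × T₃): 26×30 by 30×2 → 26×2, cost 26·30·2 = 1560; ((T₂ × T₃) × T₄): 26×2 by 2×29 → 26×29, cost 26·2·29 = 1508; cumulative 3068; (T₁ × ((T₂ × T₃) × T₄)): 15×26 by 26×29 → 15×29, cost 15·26·29 = 11310; cumulative 14378. Total 14378.
Order B = (T₁ × (T₂ × (T₃ × T₄))): (T₃ × T₄): 30×2 by 2×29 → 30×29, cost 30·2·29 = 1740; (T₂ × (T₃ × T₄)): 26×30 by 30×29 → 26×29, cost 26·30·29 = 22620; cumulative 24360; (T₁ × (T₂ × (T₃ × T₄))): 15×26 by 26×29 → 15×29, cost 15·26·29 = 11310; cumulative 35670. Total 35670.
Difference: |14378 − 35670| = 21292.

21292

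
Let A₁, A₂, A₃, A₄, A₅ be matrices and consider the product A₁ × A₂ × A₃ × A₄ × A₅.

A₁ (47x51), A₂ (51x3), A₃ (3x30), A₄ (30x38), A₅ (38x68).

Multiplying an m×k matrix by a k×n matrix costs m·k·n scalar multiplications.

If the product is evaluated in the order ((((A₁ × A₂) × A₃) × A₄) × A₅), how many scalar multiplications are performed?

(A₁ × A₂): 47×51 by 51×3 → 47×3, cost 47·51·3 = 7191
((A₁ × A₂) × A₃): 47×3 by 3×30 → 47×30, cost 47·3·30 = 4230; cumulative 11421
(((A₁ × A₂) × A₃) × A₄): 47×30 by 30×38 → 47×38, cost 47·30·38 = 53580; cumulative 65001
((((A₁ × A₂) × A₃) × A₄) × A₅): 47×38 by 38×68 → 47×68, cost 47·38·68 = 121448; cumulative 186449
Total: 186449 scalar multiplications.

186449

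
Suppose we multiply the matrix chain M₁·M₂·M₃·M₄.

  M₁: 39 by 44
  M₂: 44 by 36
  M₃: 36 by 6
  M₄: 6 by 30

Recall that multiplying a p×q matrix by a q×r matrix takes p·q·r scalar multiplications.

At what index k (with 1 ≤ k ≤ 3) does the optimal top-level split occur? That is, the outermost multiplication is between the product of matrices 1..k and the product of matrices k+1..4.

Adjacent pairs: M₁M₂ = 39·44·36 = 61776; M₂M₃ = 44·36·6 = 9504; M₃M₄ = 36·6·30 = 6480.
Length 3: M₁..M₃: k=1: 0+9504+39·44·6=19800; k=2: 61776+0+39·36·6=70200 → min 19800 | M₂..M₄: k=2: 0+6480+44·36·30=54000; k=3: 9504+0+44·6·30=17424 → min 17424.
Top-level splits: k=1: (M₁..M₁)·(M₂..M₄) → 0+17424+39·44·30 = 68904; k=2: (M₁..M₂)·(M₃..M₄) → 61776+6480+39·36·30 = 110376; k=3: (M₁..M₃)·(M₄..M₄) → 19800+0+39·6·30 = 26820.
Best split is after M₃, i.e. k = 3.

3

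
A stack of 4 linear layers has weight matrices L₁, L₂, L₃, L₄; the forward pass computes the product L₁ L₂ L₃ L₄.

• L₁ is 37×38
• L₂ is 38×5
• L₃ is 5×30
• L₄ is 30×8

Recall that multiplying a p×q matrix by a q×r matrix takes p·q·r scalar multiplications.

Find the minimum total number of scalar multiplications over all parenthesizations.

9710

Adjacent pairs: L₁L₂ = 37·38·5 = 7030; L₂L₃ = 38·5·30 = 5700; L₃L₄ = 5·30·8 = 1200.
Length 3: L₁..L₃: k=1: 0+5700+37·38·30=47880; k=2: 7030+0+37·5·30=12580 → min 12580 | L₂..L₄: k=2: 0+1200+38·5·8=2720; k=3: 5700+0+38·30·8=14820 → min 2720.
Length 4: L₁..L₄: k=1: 0+2720+37·38·8=13968; k=2: 7030+1200+37·5·8=9710; k=3: 12580+0+37·30·8=21460 → min 9710.
Optimal order: ((L₁ L₂) (L₃ L₄)) with cost 9710.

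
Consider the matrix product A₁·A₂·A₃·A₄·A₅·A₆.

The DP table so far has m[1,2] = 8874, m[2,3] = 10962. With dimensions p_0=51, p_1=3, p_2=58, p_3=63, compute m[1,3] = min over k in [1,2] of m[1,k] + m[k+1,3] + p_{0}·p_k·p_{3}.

m[1,3] = min over k∈[1,2] of m[1,k]+m[k+1,3]+p_{0}·p_k·p_{3}.
k=1: 0 + 10962 + 51·3·63 = 20601; k=2: 8874 + 0 + 51·58·63 = 195228.
Minimum: 20601 at k=1.

20601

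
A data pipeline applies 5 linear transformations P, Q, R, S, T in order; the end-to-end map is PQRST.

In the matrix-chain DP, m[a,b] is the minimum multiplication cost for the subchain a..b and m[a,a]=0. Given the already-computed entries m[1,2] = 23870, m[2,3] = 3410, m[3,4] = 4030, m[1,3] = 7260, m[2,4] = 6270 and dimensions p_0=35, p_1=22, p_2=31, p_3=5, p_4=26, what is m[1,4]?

m[1,4] = min over k∈[1,3] of m[1,k]+m[k+1,4]+p_{0}·p_k·p_{4}.
k=1: 0 + 6270 + 35·22·26 = 26290; k=2: 23870 + 4030 + 35·31·26 = 56110; k=3: 7260 + 0 + 35·5·26 = 11810.
Minimum: 11810 at k=3.

11810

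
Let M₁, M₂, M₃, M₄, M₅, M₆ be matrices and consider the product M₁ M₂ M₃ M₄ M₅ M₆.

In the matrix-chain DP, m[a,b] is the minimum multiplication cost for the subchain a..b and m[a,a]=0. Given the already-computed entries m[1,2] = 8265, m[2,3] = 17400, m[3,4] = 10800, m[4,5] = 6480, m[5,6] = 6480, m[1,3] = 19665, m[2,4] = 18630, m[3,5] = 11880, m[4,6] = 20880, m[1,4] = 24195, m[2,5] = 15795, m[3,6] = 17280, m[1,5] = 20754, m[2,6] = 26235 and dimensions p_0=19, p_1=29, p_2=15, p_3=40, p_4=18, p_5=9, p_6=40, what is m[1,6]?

m[1,6] = min over k∈[1,5] of m[1,k]+m[k+1,6]+p_{0}·p_k·p_{6}.
k=1: 0 + 26235 + 19·29·40 = 48275; k=2: 8265 + 17280 + 19·15·40 = 36945; k=3: 19665 + 20880 + 19·40·40 = 70945; k=4: 24195 + 6480 + 19·18·40 = 44355; k=5: 20754 + 0 + 19·9·40 = 27594.
Minimum: 27594 at k=5.

27594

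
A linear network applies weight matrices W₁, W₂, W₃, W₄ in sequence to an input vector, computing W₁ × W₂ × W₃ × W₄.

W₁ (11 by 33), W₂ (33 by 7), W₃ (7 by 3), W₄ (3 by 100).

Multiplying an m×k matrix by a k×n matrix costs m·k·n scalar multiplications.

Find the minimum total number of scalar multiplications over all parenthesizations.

Adjacent pairs: W₁W₂ = 11·33·7 = 2541; W₂W₃ = 33·7·3 = 693; W₃W₄ = 7·3·100 = 2100.
Length 3: W₁..W₃: k=1: 0+693+11·33·3=1782; k=2: 2541+0+11·7·3=2772 → min 1782 | W₂..W₄: k=2: 0+2100+33·7·100=25200; k=3: 693+0+33·3·100=10593 → min 10593.
Length 4: W₁..W₄: k=1: 0+10593+11·33·100=46893; k=2: 2541+2100+11·7·100=12341; k=3: 1782+0+11·3·100=5082 → min 5082.
Optimal order: ((W₁ × (W₂ × W₃)) × W₄) with cost 5082.

5082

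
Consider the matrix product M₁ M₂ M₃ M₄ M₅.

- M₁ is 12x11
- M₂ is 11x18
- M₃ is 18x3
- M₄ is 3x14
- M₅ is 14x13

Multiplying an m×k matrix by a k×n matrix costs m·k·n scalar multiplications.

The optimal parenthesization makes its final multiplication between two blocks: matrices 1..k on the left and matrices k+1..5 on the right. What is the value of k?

3

Adjacent pairs: M₁M₂ = 12·11·18 = 2376; M₂M₃ = 11·18·3 = 594; M₃M₄ = 18·3·14 = 756; M₄M₅ = 3·14·13 = 546.
Length 3: M₁..M₃: k=1: 0+594+12·11·3=990; k=2: 2376+0+12·18·3=3024 → min 990 | M₂..M₄: k=2: 0+756+11·18·14=3528; k=3: 594+0+11·3·14=1056 → min 1056 | M₃..M₅: k=3: 0+546+18·3·13=1248; k=4: 756+0+18·14·13=4032 → min 1248.
Length 4: M₁..M₄: k=1: 0+1056+12·11·14=2904; k=2: 2376+756+12·18·14=6156; k=3: 990+0+12·3·14=1494 → min 1494 | M₂..M₅: k=2: 0+1248+11·18·13=3822; k=3: 594+546+11·3·13=1569; k=4: 1056+0+11·14·13=3058 → min 1569.
Top-level splits: k=1: (M₁..M₁)·(M₂..M₅) → 0+1569+12·11·13 = 3285; k=2: (M₁..M₂)·(M₃..M₅) → 2376+1248+12·18·13 = 6432; k=3: (M₁..M₃)·(M₄..M₅) → 990+546+12·3·13 = 2004; k=4: (M₁..M₄)·(M₅..M₅) → 1494+0+12·14·13 = 3678.
Best split is after M₃, i.e. k = 3.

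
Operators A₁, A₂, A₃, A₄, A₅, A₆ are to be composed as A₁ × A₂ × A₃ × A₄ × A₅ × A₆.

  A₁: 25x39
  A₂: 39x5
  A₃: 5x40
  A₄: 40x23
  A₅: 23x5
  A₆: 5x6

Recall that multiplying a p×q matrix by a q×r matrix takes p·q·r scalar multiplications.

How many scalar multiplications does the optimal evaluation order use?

Adjacent pairs: A₁A₂ = 25·39·5 = 4875; A₂A₃ = 39·5·40 = 7800; A₃A₄ = 5·40·23 = 4600; A₄A₅ = 40·23·5 = 4600; A₅A₆ = 23·5·6 = 690.
Length 3: A₁..A₃: k=1: 0+7800+25·39·40=46800; k=2: 4875+0+25·5·40=9875 → min 9875 | A₂..A₄: k=2: 0+4600+39·5·23=9085; k=3: 7800+0+39·40·23=43680 → min 9085 | A₃..A₅: k=3: 0+4600+5·40·5=5600; k=4: 4600+0+5·23·5=5175 → min 5175 | A₄..A₆: k=4: 0+690+40·23·6=6210; k=5: 4600+0+40·5·6=5800 → min 5800.
Length 4: A₁..A₄: k=1: 0+9085+25·39·23=31510; k=2: 4875+4600+25·5·23=12350; k=3: 9875+0+25·40·23=32875 → min 12350 | A₂..A₅: k=2: 0+5175+39·5·5=6150; k=3: 7800+4600+39·40·5=20200; k=4: 9085+0+39·23·5=13570 → min 6150 | A₃..A₆: k=3: 0+5800+5·40·6=7000; k=4: 4600+690+5·23·6=5980; k=5: 5175+0+5·5·6=5325 → min 5325.
Length 5: A₁..A₅: k=1: 0+6150+25·39·5=11025; k=2: 4875+5175+25·5·5=10675; k=3: 9875+4600+25·40·5=19475; k=4: 12350+0+25·23·5=15225 → min 10675 | A₂..A₆: k=2: 0+5325+39·5·6=6495; k=3: 7800+5800+39·40·6=22960; k=4: 9085+690+39·23·6=15157; k=5: 6150+0+39·5·6=7320 → min 6495.
Length 6: A₁..A₆: k=1: 0+6495+25·39·6=12345; k=2: 4875+5325+25·5·6=10950; k=3: 9875+5800+25·40·6=21675; k=4: 12350+690+25·23·6=16490; k=5: 10675+0+25·5·6=11425 → min 10950.
Optimal order: ((A₁ × A₂) × (((A₃ × A₄) × A₅) × A₆)) with cost 10950.

10950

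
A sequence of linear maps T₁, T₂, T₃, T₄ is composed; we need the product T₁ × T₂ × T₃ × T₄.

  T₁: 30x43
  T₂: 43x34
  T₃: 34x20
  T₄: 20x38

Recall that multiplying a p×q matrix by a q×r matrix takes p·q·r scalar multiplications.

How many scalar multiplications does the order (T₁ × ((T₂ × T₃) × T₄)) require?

110940

(T₂ × T₃): 43×34 by 34×20 → 43×20, cost 43·34·20 = 29240
((T₂ × T₃) × T₄): 43×20 by 20×38 → 43×38, cost 43·20·38 = 32680; cumulative 61920
(T₁ × ((T₂ × T₃) × T₄)): 30×43 by 43×38 → 30×38, cost 30·43·38 = 49020; cumulative 110940
Total: 110940 scalar multiplications.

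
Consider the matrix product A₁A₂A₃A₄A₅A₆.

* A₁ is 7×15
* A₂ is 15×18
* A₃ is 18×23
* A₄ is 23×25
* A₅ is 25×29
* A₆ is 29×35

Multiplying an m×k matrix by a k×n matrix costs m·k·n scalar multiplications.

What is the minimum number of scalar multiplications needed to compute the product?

Adjacent pairs: A₁A₂ = 7·15·18 = 1890; A₂A₃ = 15·18·23 = 6210; A₃A₄ = 18·23·25 = 10350; A₄A₅ = 23·25·29 = 16675; A₅A₆ = 25·29·35 = 25375.
Length 3: A₁..A₃: k=1: 0+6210+7·15·23=8625; k=2: 1890+0+7·18·23=4788 → min 4788 | A₂..A₄: k=2: 0+10350+15·18·25=17100; k=3: 6210+0+15·23·25=14835 → min 14835 | A₃..A₅: k=3: 0+16675+18·23·29=28681; k=4: 10350+0+18·25·29=23400 → min 23400 | A₄..A₆: k=4: 0+25375+23·25·35=45500; k=5: 16675+0+23·29·35=40020 → min 40020.
Length 4: A₁..A₄: k=1: 0+14835+7·15·25=17460; k=2: 1890+10350+7·18·25=15390; k=3: 4788+0+7·23·25=8813 → min 8813 | A₂..A₅: k=2: 0+23400+15·18·29=31230; k=3: 6210+16675+15·23·29=32890; k=4: 14835+0+15·25·29=25710 → min 25710 | A₃..A₆: k=3: 0+40020+18·23·35=54510; k=4: 10350+25375+18·25·35=51475; k=5: 23400+0+18·29·35=41670 → min 41670.
Length 5: A₁..A₅: k=1: 0+25710+7·15·29=28755; k=2: 1890+23400+7·18·29=28944; k=3: 4788+16675+7·23·29=26132; k=4: 8813+0+7·25·29=13888 → min 13888 | A₂..A₆: k=2: 0+41670+15·18·35=51120; k=3: 6210+40020+15·23·35=58305; k=4: 14835+25375+15·25·35=53335; k=5: 25710+0+15·29·35=40935 → min 40935.
Length 6: A₁..A₆: k=1: 0+40935+7·15·35=44610; k=2: 1890+41670+7·18·35=47970; k=3: 4788+40020+7·23·35=50443; k=4: 8813+25375+7·25·35=40313; k=5: 13888+0+7·29·35=20993 → min 20993.
Optimal order: (((((A₁A₂)A₃)A₄)A₅)A₆) with cost 20993.

20993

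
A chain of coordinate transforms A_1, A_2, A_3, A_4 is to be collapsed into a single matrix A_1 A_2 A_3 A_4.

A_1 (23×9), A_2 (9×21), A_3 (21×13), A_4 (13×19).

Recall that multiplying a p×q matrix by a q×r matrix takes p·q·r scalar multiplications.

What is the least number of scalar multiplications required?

Adjacent pairs: A_1A_2 = 23·9·21 = 4347; A_2A_3 = 9·21·13 = 2457; A_3A_4 = 21·13·19 = 5187.
Length 3: A_1..A_3: k=1: 0+2457+23·9·13=5148; k=2: 4347+0+23·21·13=10626 → min 5148 | A_2..A_4: k=2: 0+5187+9·21·19=8778; k=3: 2457+0+9·13·19=4680 → min 4680.
Length 4: A_1..A_4: k=1: 0+4680+23·9·19=8613; k=2: 4347+5187+23·21·19=18711; k=3: 5148+0+23·13·19=10829 → min 8613.
Optimal order: (A_1 ((A_2 A_3) A_4)) with cost 8613.

8613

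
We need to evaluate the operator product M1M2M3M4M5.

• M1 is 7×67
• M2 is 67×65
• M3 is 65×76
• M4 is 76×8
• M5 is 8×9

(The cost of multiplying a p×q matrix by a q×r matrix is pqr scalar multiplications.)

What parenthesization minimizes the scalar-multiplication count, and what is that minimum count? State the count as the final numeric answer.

Adjacent pairs: M1M2 = 7·67·65 = 30485; M2M3 = 67·65·76 = 330980; M3M4 = 65·76·8 = 39520; M4M5 = 76·8·9 = 5472.
Length 3: M1..M3: k=1: 0+330980+7·67·76=366624; k=2: 30485+0+7·65·76=65065 → min 65065 | M2..M4: k=2: 0+39520+67·65·8=74360; k=3: 330980+0+67·76·8=371716 → min 74360 | M3..M5: k=3: 0+5472+65·76·9=49932; k=4: 39520+0+65·8·9=44200 → min 44200.
Length 4: M1..M4: k=1: 0+74360+7·67·8=78112; k=2: 30485+39520+7·65·8=73645; k=3: 65065+0+7·76·8=69321 → min 69321 | M2..M5: k=2: 0+44200+67·65·9=83395; k=3: 330980+5472+67·76·9=382280; k=4: 74360+0+67·8·9=79184 → min 79184.
Length 5: M1..M5: k=1: 0+79184+7·67·9=83405; k=2: 30485+44200+7·65·9=78780; k=3: 65065+5472+7·76·9=75325; k=4: 69321+0+7·8·9=69825 → min 69825.
Optimal parenthesization: ((((M1M2)M3)M4)M5) with cost 69825.

69825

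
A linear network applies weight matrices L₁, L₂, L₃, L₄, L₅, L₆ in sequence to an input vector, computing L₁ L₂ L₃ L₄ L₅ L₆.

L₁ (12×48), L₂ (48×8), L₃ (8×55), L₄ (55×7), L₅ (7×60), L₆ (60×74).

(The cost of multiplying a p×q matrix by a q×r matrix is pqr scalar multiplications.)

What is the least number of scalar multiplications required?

45656

Adjacent pairs: L₁L₂ = 12·48·8 = 4608; L₂L₃ = 48·8·55 = 21120; L₃L₄ = 8·55·7 = 3080; L₄L₅ = 55·7·60 = 23100; L₅L₆ = 7·60·74 = 31080.
Length 3: L₁..L₃: k=1: 0+21120+12·48·55=52800; k=2: 4608+0+12·8·55=9888 → min 9888 | L₂..L₄: k=2: 0+3080+48·8·7=5768; k=3: 21120+0+48·55·7=39600 → min 5768 | L₃..L₅: k=3: 0+23100+8·55·60=49500; k=4: 3080+0+8·7·60=6440 → min 6440 | L₄..L₆: k=4: 0+31080+55·7·74=59570; k=5: 23100+0+55·60·74=267300 → min 59570.
Length 4: L₁..L₄: k=1: 0+5768+12·48·7=9800; k=2: 4608+3080+12·8·7=8360; k=3: 9888+0+12·55·7=14508 → min 8360 | L₂..L₅: k=2: 0+6440+48·8·60=29480; k=3: 21120+23100+48·55·60=202620; k=4: 5768+0+48·7·60=25928 → min 25928 | L₃..L₆: k=3: 0+59570+8·55·74=92130; k=4: 3080+31080+8·7·74=38304; k=5: 6440+0+8·60·74=41960 → min 38304.
Length 5: L₁..L₅: k=1: 0+25928+12·48·60=60488; k=2: 4608+6440+12·8·60=16808; k=3: 9888+23100+12·55·60=72588; k=4: 8360+0+12·7·60=13400 → min 13400 | L₂..L₆: k=2: 0+38304+48·8·74=66720; k=3: 21120+59570+48·55·74=276050; k=4: 5768+31080+48·7·74=61712; k=5: 25928+0+48·60·74=239048 → min 61712.
Length 6: L₁..L₆: k=1: 0+61712+12·48·74=104336; k=2: 4608+38304+12·8·74=50016; k=3: 9888+59570+12·55·74=118298; k=4: 8360+31080+12·7·74=45656; k=5: 13400+0+12·60·74=66680 → min 45656.
Optimal order: (((L₁ L₂) (L₃ L₄)) (L₅ L₆)) with cost 45656.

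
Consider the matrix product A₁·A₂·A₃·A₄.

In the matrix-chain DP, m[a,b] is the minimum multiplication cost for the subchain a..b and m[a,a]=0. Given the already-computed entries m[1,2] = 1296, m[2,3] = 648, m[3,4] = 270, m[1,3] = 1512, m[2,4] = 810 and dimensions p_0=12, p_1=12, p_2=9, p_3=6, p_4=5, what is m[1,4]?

m[1,4] = min over k∈[1,3] of m[1,k]+m[k+1,4]+p_{0}·p_k·p_{4}.
k=1: 0 + 810 + 12·12·5 = 1530; k=2: 1296 + 270 + 12·9·5 = 2106; k=3: 1512 + 0 + 12·6·5 = 1872.
Minimum: 1530 at k=1.

1530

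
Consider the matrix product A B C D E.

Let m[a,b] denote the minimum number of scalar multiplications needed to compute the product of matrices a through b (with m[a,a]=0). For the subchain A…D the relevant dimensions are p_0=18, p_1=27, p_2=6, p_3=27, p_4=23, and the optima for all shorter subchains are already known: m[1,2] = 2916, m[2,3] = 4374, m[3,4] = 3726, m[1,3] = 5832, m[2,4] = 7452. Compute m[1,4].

9126

m[1,4] = min over k∈[1,3] of m[1,k]+m[k+1,4]+p_{0}·p_k·p_{4}.
k=1: 0 + 7452 + 18·27·23 = 18630; k=2: 2916 + 3726 + 18·6·23 = 9126; k=3: 5832 + 0 + 18·27·23 = 17010.
Minimum: 9126 at k=2.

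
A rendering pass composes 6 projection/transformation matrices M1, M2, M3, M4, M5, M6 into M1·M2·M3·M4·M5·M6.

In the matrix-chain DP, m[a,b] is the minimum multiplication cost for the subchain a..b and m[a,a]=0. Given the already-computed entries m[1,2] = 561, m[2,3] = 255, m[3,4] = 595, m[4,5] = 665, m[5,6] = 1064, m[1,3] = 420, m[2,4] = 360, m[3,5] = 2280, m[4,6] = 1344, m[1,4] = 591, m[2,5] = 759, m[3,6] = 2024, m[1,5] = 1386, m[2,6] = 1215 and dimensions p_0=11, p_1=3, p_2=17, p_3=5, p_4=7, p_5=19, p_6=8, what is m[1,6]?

1479

m[1,6] = min over k∈[1,5] of m[1,k]+m[k+1,6]+p_{0}·p_k·p_{6}.
k=1: 0 + 1215 + 11·3·8 = 1479; k=2: 561 + 2024 + 11·17·8 = 4081; k=3: 420 + 1344 + 11·5·8 = 2204; k=4: 591 + 1064 + 11·7·8 = 2271; k=5: 1386 + 0 + 11·19·8 = 3058.
Minimum: 1479 at k=1.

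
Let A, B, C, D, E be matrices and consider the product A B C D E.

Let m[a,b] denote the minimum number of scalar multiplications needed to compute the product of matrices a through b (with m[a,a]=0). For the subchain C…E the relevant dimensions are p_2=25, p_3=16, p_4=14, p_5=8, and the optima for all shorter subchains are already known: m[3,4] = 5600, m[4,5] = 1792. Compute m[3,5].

4992

m[3,5] = min over k∈[3,4] of m[3,k]+m[k+1,5]+p_{2}·p_k·p_{5}.
k=3: 0 + 1792 + 25·16·8 = 4992; k=4: 5600 + 0 + 25·14·8 = 8400.
Minimum: 4992 at k=3.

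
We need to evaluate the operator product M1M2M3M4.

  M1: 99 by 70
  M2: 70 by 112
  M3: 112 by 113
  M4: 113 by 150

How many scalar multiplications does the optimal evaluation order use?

3111920

Adjacent pairs: M1M2 = 99·70·112 = 776160; M2M3 = 70·112·113 = 885920; M3M4 = 112·113·150 = 1898400.
Length 3: M1..M3: k=1: 0+885920+99·70·113=1669010; k=2: 776160+0+99·112·113=2029104 → min 1669010 | M2..M4: k=2: 0+1898400+70·112·150=3074400; k=3: 885920+0+70·113·150=2072420 → min 2072420.
Length 4: M1..M4: k=1: 0+2072420+99·70·150=3111920; k=2: 776160+1898400+99·112·150=4337760; k=3: 1669010+0+99·113·150=3347060 → min 3111920.
Optimal order: (M1((M2M3)M4)) with cost 3111920.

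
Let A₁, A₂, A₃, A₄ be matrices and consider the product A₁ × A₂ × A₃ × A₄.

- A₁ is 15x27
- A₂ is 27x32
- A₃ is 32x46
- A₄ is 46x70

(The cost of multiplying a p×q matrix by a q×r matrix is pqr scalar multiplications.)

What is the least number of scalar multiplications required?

83340

Adjacent pairs: A₁A₂ = 15·27·32 = 12960; A₂A₃ = 27·32·46 = 39744; A₃A₄ = 32·46·70 = 103040.
Length 3: A₁..A₃: k=1: 0+39744+15·27·46=58374; k=2: 12960+0+15·32·46=35040 → min 35040 | A₂..A₄: k=2: 0+103040+27·32·70=163520; k=3: 39744+0+27·46·70=126684 → min 126684.
Length 4: A₁..A₄: k=1: 0+126684+15·27·70=155034; k=2: 12960+103040+15·32·70=149600; k=3: 35040+0+15·46·70=83340 → min 83340.
Optimal order: (((A₁ × A₂) × A₃) × A₄) with cost 83340.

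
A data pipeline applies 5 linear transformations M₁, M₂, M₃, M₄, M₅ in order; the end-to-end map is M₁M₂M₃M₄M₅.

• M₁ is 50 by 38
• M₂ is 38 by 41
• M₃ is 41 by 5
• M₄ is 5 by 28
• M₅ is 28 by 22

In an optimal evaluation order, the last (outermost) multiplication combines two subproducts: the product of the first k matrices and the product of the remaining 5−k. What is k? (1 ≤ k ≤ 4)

3

Adjacent pairs: M₁M₂ = 50·38·41 = 77900; M₂M₃ = 38·41·5 = 7790; M₃M₄ = 41·5·28 = 5740; M₄M₅ = 5·28·22 = 3080.
Length 3: M₁..M₃: k=1: 0+7790+50·38·5=17290; k=2: 77900+0+50·41·5=88150 → min 17290 | M₂..M₄: k=2: 0+5740+38·41·28=49364; k=3: 7790+0+38·5·28=13110 → min 13110 | M₃..M₅: k=3: 0+3080+41·5·22=7590; k=4: 5740+0+41·28·22=30996 → min 7590.
Length 4: M₁..M₄: k=1: 0+13110+50·38·28=66310; k=2: 77900+5740+50·41·28=141040; k=3: 17290+0+50·5·28=24290 → min 24290 | M₂..M₅: k=2: 0+7590+38·41·22=41866; k=3: 7790+3080+38·5·22=15050; k=4: 13110+0+38·28·22=36518 → min 15050.
Top-level splits: k=1: (M₁..M₁)·(M₂..M₅) → 0+15050+50·38·22 = 56850; k=2: (M₁..M₂)·(M₃..M₅) → 77900+7590+50·41·22 = 130590; k=3: (M₁..M₃)·(M₄..M₅) → 17290+3080+50·5·22 = 25870; k=4: (M₁..M₄)·(M₅..M₅) → 24290+0+50·28·22 = 55090.
Best split is after M₃, i.e. k = 3.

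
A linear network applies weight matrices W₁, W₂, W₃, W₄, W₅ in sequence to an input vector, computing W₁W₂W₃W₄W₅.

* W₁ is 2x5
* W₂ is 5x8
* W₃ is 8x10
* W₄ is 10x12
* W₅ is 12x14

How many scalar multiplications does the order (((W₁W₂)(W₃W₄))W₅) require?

1568

(W₁W₂): 2×5 by 5×8 → 2×8, cost 2·5·8 = 80
(W₃W₄): 8×10 by 10×12 → 8×12, cost 8·10·12 = 960
((W₁W₂)(W₃W₄)): 2×8 by 8×12 → 2×12, cost 2·8·12 = 192; cumulative 1232
(((W₁W₂)(W₃W₄))W₅): 2×12 by 12×14 → 2×14, cost 2·12·14 = 336; cumulative 1568
Total: 1568 scalar multiplications.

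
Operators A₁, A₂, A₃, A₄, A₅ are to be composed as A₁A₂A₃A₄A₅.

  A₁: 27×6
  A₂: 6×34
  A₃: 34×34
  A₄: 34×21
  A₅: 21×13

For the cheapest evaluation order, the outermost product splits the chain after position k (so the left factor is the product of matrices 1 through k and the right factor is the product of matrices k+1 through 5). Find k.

1

Adjacent pairs: A₁A₂ = 27·6·34 = 5508; A₂A₃ = 6·34·34 = 6936; A₃A₄ = 34·34·21 = 24276; A₄A₅ = 34·21·13 = 9282.
Length 3: A₁..A₃: k=1: 0+6936+27·6·34=12444; k=2: 5508+0+27·34·34=36720 → min 12444 | A₂..A₄: k=2: 0+24276+6·34·21=28560; k=3: 6936+0+6·34·21=11220 → min 11220 | A₃..A₅: k=3: 0+9282+34·34·13=24310; k=4: 24276+0+34·21·13=33558 → min 24310.
Length 4: A₁..A₄: k=1: 0+11220+27·6·21=14622; k=2: 5508+24276+27·34·21=49062; k=3: 12444+0+27·34·21=31722 → min 14622 | A₂..A₅: k=2: 0+24310+6·34·13=26962; k=3: 6936+9282+6·34·13=18870; k=4: 11220+0+6·21·13=12858 → min 12858.
Top-level splits: k=1: (A₁..A₁)·(A₂..A₅) → 0+12858+27·6·13 = 14964; k=2: (A₁..A₂)·(A₃..A₅) → 5508+24310+27·34·13 = 41752; k=3: (A₁..A₃)·(A₄..A₅) → 12444+9282+27·34·13 = 33660; k=4: (A₁..A₄)·(A₅..A₅) → 14622+0+27·21·13 = 21993.
Best split is after A₁, i.e. k = 1.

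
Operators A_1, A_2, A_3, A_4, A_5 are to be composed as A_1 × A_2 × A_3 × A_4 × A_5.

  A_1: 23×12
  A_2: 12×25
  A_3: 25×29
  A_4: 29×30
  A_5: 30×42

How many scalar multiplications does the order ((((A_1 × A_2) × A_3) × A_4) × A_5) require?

(A_1 × A_2): 23×12 by 12×25 → 23×25, cost 23·12·25 = 6900
((A_1 × A_2) × A_3): 23×25 by 25×29 → 23×29, cost 23·25·29 = 16675; cumulative 23575
(((A_1 × A_2) × A_3) × A_4): 23×29 by 29×30 → 23×30, cost 23·29·30 = 20010; cumulative 43585
((((A_1 × A_2) × A_3) × A_4) × A_5): 23×30 by 30×42 → 23×42, cost 23·30·42 = 28980; cumulative 72565
Total: 72565 scalar multiplications.

72565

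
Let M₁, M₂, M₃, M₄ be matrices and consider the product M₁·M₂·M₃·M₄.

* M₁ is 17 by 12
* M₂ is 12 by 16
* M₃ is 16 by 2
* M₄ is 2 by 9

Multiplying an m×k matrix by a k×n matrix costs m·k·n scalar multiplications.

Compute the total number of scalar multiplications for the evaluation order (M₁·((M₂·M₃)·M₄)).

(M₂·M₃): 12×16 by 16×2 → 12×2, cost 12·16·2 = 384
((M₂·M₃)·M₄): 12×2 by 2×9 → 12×9, cost 12·2·9 = 216; cumulative 600
(M₁·((M₂·M₃)·M₄)): 17×12 by 12×9 → 17×9, cost 17·12·9 = 1836; cumulative 2436
Total: 2436 scalar multiplications.

2436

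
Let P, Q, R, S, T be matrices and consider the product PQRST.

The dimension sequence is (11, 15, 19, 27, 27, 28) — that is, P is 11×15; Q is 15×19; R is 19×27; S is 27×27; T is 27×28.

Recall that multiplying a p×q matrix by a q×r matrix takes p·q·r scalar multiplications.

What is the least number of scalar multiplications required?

25113

Adjacent pairs: PQ = 11·15·19 = 3135; QR = 15·19·27 = 7695; RS = 19·27·27 = 13851; ST = 27·27·28 = 20412.
Length 3: P..R: k=1: 0+7695+11·15·27=12150; k=2: 3135+0+11·19·27=8778 → min 8778 | Q..S: k=2: 0+13851+15·19·27=21546; k=3: 7695+0+15·27·27=18630 → min 18630 | R..T: k=3: 0+20412+19·27·28=34776; k=4: 13851+0+19·27·28=28215 → min 28215.
Length 4: P..S: k=1: 0+18630+11·15·27=23085; k=2: 3135+13851+11·19·27=22629; k=3: 8778+0+11·27·27=16797 → min 16797 | Q..T: k=2: 0+28215+15·19·28=36195; k=3: 7695+20412+15·27·28=39447; k=4: 18630+0+15·27·28=29970 → min 29970.
Length 5: P..T: k=1: 0+29970+11·15·28=34590; k=2: 3135+28215+11·19·28=37202; k=3: 8778+20412+11·27·28=37506; k=4: 16797+0+11·27·28=25113 → min 25113.
Optimal order: ((((PQ)R)S)T) with cost 25113.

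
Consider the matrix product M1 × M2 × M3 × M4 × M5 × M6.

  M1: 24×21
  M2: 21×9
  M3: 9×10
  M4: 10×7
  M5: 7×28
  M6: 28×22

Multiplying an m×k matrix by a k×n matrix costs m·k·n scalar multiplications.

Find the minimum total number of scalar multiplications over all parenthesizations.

13489

Adjacent pairs: M1M2 = 24·21·9 = 4536; M2M3 = 21·9·10 = 1890; M3M4 = 9·10·7 = 630; M4M5 = 10·7·28 = 1960; M5M6 = 7·28·22 = 4312.
Length 3: M1..M3: k=1: 0+1890+24·21·10=6930; k=2: 4536+0+24·9·10=6696 → min 6696 | M2..M4: k=2: 0+630+21·9·7=1953; k=3: 1890+0+21·10·7=3360 → min 1953 | M3..M5: k=3: 0+1960+9·10·28=4480; k=4: 630+0+9·7·28=2394 → min 2394 | M4..M6: k=4: 0+4312+10·7·22=5852; k=5: 1960+0+10·28·22=8120 → min 5852.
Length 4: M1..M4: k=1: 0+1953+24·21·7=5481; k=2: 4536+630+24·9·7=6678; k=3: 6696+0+24·10·7=8376 → min 5481 | M2..M5: k=2: 0+2394+21·9·28=7686; k=3: 1890+1960+21·10·28=9730; k=4: 1953+0+21·7·28=6069 → min 6069 | M3..M6: k=3: 0+5852+9·10·22=7832; k=4: 630+4312+9·7·22=6328; k=5: 2394+0+9·28·22=7938 → min 6328.
Length 5: M1..M5: k=1: 0+6069+24·21·28=20181; k=2: 4536+2394+24·9·28=12978; k=3: 6696+1960+24·10·28=15376; k=4: 5481+0+24·7·28=10185 → min 10185 | M2..M6: k=2: 0+6328+21·9·22=10486; k=3: 1890+5852+21·10·22=12362; k=4: 1953+4312+21·7·22=9499; k=5: 6069+0+21·28·22=19005 → min 9499.
Length 6: M1..M6: k=1: 0+9499+24·21·22=20587; k=2: 4536+6328+24·9·22=15616; k=3: 6696+5852+24·10·22=17828; k=4: 5481+4312+24·7·22=13489; k=5: 10185+0+24·28·22=24969 → min 13489.
Optimal order: ((M1 × (M2 × (M3 × M4))) × (M5 × M6)) with cost 13489.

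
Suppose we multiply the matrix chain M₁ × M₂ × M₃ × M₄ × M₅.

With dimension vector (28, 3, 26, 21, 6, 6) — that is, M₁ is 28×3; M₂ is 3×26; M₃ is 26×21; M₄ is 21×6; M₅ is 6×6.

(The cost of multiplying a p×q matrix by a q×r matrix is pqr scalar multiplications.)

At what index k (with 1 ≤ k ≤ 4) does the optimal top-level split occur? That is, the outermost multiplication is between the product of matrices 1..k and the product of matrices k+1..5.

Adjacent pairs: M₁M₂ = 28·3·26 = 2184; M₂M₃ = 3·26·21 = 1638; M₃M₄ = 26·21·6 = 3276; M₄M₅ = 21·6·6 = 756.
Length 3: M₁..M₃: k=1: 0+1638+28·3·21=3402; k=2: 2184+0+28·26·21=17472 → min 3402 | M₂..M₄: k=2: 0+3276+3·26·6=3744; k=3: 1638+0+3·21·6=2016 → min 2016 | M₃..M₅: k=3: 0+756+26·21·6=4032; k=4: 3276+0+26·6·6=4212 → min 4032.
Length 4: M₁..M₄: k=1: 0+2016+28·3·6=2520; k=2: 2184+3276+28·26·6=9828; k=3: 3402+0+28·21·6=6930 → min 2520 | M₂..M₅: k=2: 0+4032+3·26·6=4500; k=3: 1638+756+3·21·6=2772; k=4: 2016+0+3·6·6=2124 → min 2124.
Top-level splits: k=1: (M₁..M₁)·(M₂..M₅) → 0+2124+28·3·6 = 2628; k=2: (M₁..M₂)·(M₃..M₅) → 2184+4032+28·26·6 = 10584; k=3: (M₁..M₃)·(M₄..M₅) → 3402+756+28·21·6 = 7686; k=4: (M₁..M₄)·(M₅..M₅) → 2520+0+28·6·6 = 3528.
Best split is after M₁, i.e. k = 1.

1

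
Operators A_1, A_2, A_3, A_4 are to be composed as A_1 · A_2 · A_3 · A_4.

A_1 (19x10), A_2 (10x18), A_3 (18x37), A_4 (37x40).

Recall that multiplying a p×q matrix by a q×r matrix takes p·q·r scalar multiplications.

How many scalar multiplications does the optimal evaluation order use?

29060

Adjacent pairs: A_1A_2 = 19·10·18 = 3420; A_2A_3 = 10·18·37 = 6660; A_3A_4 = 18·37·40 = 26640.
Length 3: A_1..A_3: k=1: 0+6660+19·10·37=13690; k=2: 3420+0+19·18·37=16074 → min 13690 | A_2..A_4: k=2: 0+26640+10·18·40=33840; k=3: 6660+0+10·37·40=21460 → min 21460.
Length 4: A_1..A_4: k=1: 0+21460+19·10·40=29060; k=2: 3420+26640+19·18·40=43740; k=3: 13690+0+19·37·40=41810 → min 29060.
Optimal order: (A_1 · ((A_2 · A_3) · A_4)) with cost 29060.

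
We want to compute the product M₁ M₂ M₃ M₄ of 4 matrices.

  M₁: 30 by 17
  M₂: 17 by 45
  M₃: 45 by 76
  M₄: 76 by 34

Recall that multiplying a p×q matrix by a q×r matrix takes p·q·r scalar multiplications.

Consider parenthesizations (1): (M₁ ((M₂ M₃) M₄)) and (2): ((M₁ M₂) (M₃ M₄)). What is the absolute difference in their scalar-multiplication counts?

Order (1) = (M₁ ((M₂ M₃) M₄)): (M₂ M₃): 17×45 by 45×76 → 17×76, cost 17·45·76 = 58140; ((M₂ M₃) M₄): 17×76 by 76×34 → 17×34, cost 17·76·34 = 43928; cumulative 102068; (M₁ ((M₂ M₃) M₄)): 30×17 by 17×34 → 30×34, cost 30·17·34 = 17340; cumulative 119408. Total 119408.
Order (2) = ((M₁ M₂) (M₃ M₄)): (M₁ M₂): 30×17 by 17×45 → 30×45, cost 30·17·45 = 22950; (M₃ M₄): 45×76 by 76×34 → 45×34, cost 45·76·34 = 116280; ((M₁ M₂) (M₃ M₄)): 30×45 by 45×34 → 30×34, cost 30·45·34 = 45900; cumulative 185130. Total 185130.
Difference: |119408 − 185130| = 65722.

65722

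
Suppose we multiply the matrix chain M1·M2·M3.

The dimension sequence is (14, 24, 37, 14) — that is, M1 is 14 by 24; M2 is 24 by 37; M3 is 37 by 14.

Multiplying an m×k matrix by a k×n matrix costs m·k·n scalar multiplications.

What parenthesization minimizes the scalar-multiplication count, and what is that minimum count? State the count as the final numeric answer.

17136

(M1·(M2·M3)): cost 17136.
((M1·M2)·M3): cost 19684.
Optimal: (M1·(M2·M3)) with cost 17136.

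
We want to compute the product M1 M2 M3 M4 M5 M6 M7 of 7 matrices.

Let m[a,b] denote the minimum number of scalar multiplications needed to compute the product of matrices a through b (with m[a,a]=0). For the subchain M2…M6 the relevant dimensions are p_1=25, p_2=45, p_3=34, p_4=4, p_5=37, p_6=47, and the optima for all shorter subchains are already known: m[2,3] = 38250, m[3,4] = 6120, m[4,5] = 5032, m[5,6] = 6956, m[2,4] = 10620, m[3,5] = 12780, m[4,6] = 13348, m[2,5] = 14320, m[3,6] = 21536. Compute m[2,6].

m[2,6] = min over k∈[2,5] of m[2,k]+m[k+1,6]+p_{1}·p_k·p_{6}.
k=2: 0 + 21536 + 25·45·47 = 74411; k=3: 38250 + 13348 + 25·34·47 = 91548; k=4: 10620 + 6956 + 25·4·47 = 22276; k=5: 14320 + 0 + 25·37·47 = 57795.
Minimum: 22276 at k=4.

22276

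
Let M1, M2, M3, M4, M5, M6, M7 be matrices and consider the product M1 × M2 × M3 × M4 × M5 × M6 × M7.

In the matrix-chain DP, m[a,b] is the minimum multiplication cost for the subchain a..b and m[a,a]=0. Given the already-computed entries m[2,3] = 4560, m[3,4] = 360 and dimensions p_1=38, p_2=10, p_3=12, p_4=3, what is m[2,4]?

1500

m[2,4] = min over k∈[2,3] of m[2,k]+m[k+1,4]+p_{1}·p_k·p_{4}.
k=2: 0 + 360 + 38·10·3 = 1500; k=3: 4560 + 0 + 38·12·3 = 5928.
Minimum: 1500 at k=2.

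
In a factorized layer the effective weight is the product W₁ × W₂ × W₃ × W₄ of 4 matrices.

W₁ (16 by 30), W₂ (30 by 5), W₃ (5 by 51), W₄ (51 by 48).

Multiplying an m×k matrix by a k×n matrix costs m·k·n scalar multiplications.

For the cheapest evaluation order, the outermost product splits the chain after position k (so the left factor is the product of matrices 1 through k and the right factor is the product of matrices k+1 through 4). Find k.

2

Adjacent pairs: W₁W₂ = 16·30·5 = 2400; W₂W₃ = 30·5·51 = 7650; W₃W₄ = 5·51·48 = 12240.
Length 3: W₁..W₃: k=1: 0+7650+16·30·51=32130; k=2: 2400+0+16·5·51=6480 → min 6480 | W₂..W₄: k=2: 0+12240+30·5·48=19440; k=3: 7650+0+30·51·48=81090 → min 19440.
Top-level splits: k=1: (W₁..W₁)·(W₂..W₄) → 0+19440+16·30·48 = 42480; k=2: (W₁..W₂)·(W₃..W₄) → 2400+12240+16·5·48 = 18480; k=3: (W₁..W₃)·(W₄..W₄) → 6480+0+16·51·48 = 45648.
Best split is after W₂, i.e. k = 2.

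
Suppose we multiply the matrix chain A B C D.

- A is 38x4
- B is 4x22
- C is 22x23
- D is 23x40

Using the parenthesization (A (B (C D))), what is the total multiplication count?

(C D): 22×23 by 23×40 → 22×40, cost 22·23·40 = 20240
(B (C D)): 4×22 by 22×40 → 4×40, cost 4·22·40 = 3520; cumulative 23760
(A (B (C D))): 38×4 by 4×40 → 38×40, cost 38·4·40 = 6080; cumulative 29840
Total: 29840 scalar multiplications.

29840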